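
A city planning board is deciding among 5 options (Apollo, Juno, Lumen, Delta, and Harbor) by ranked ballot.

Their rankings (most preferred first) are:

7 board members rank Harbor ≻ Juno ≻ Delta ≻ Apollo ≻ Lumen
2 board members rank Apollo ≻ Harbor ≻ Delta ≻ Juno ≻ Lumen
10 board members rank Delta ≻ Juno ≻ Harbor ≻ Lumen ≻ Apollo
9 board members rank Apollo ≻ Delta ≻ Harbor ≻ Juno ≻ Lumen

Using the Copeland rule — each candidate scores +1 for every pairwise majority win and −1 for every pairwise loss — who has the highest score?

Pairwise results:
  Apollo vs Juno: Juno wins 17–11.
  Apollo vs Lumen: Apollo wins 18–10.
  Apollo vs Delta: Delta wins 17–11.
  Apollo vs Harbor: Harbor wins 17–11.
  Juno vs Lumen: Juno wins 28–0.
  Juno vs Delta: Delta wins 21–7.
  Juno vs Harbor: Harbor wins 18–10.
  Lumen vs Delta: Delta wins 28–0.
  Lumen vs Harbor: Harbor wins 28–0.
  Delta vs Harbor: Delta wins 19–9.
Copeland scores (wins − losses):
  Apollo: 1 − 3 = -2
  Juno: 2 − 2 = 0
  Lumen: 0 − 4 = -4
  Delta: 4 − 0 = 4
  Harbor: 3 − 1 = 2
Delta has the best Copeland score.

Delta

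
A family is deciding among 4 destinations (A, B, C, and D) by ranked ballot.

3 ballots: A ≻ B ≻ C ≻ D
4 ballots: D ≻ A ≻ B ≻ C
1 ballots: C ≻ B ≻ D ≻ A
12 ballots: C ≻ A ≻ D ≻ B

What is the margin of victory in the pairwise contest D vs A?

Ballots ranking D above A: 4+1 = 5.
Ballots ranking A above D: 3+12 = 15.
A wins 15–5, a margin of 10.

10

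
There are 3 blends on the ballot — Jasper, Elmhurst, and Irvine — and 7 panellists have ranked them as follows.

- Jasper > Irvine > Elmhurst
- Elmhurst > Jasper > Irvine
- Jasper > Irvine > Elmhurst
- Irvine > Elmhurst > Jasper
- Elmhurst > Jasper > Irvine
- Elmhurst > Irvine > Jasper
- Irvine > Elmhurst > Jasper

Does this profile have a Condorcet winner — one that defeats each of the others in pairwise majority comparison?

No

Head-to-head results (7 voters total):
Jasper vs Elmhurst: Elmhurst wins 5–2.
Jasper vs Irvine: Jasper wins 4–3.
Elmhurst vs Irvine: Irvine wins 4–3.
No candidate beats all others: Jasper beats Irvine beats Elmhurst beats Jasper, a majority cycle.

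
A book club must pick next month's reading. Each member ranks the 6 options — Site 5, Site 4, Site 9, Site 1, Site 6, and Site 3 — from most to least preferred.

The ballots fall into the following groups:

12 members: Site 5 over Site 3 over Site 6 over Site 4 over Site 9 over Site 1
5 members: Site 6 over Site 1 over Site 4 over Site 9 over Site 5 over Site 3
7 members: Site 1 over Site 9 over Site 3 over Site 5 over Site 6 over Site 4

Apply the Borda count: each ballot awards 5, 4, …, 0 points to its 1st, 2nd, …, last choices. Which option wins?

Site 5

Borda scores:
  Site 5: 12·5 + 5·1 + 7·2 = 79
  Site 4: 12·2 + 5·3 + 7·0 = 39
  Site 9: 12·1 + 5·2 + 7·4 = 50
  Site 1: 12·0 + 5·4 + 7·5 = 55
  Site 6: 12·3 + 5·5 + 7·1 = 68
  Site 3: 12·4 + 5·0 + 7·3 = 69
Site 5 has the highest total.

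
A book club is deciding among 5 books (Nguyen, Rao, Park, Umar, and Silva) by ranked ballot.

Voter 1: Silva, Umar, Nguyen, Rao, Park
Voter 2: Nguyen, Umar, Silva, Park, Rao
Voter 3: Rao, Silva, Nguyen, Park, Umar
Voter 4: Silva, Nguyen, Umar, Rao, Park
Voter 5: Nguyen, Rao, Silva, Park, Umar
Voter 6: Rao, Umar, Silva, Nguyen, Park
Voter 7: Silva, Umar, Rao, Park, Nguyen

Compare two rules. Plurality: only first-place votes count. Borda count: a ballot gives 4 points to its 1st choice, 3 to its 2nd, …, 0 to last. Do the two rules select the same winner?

Plurality first-place counts: Nguyen 2, Rao 2, Park 0, Umar 0, Silva 3 → Silva.
Borda totals: Nguyen 16, Rao 15, Park 4, Umar 14, Silva 21 → Silva.
The two rules agree on Silva.

Yes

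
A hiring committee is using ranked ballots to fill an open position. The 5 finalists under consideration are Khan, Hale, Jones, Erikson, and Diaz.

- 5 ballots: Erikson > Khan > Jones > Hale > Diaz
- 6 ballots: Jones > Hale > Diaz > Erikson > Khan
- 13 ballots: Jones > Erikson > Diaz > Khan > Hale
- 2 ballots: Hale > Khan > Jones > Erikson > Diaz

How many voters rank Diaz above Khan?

19

Ballots ranking Diaz above Khan: 6+13 = 19.
Ballots ranking Khan above Diaz: 5+2 = 7.
So 19 of 26 voters prefer Diaz to Khan.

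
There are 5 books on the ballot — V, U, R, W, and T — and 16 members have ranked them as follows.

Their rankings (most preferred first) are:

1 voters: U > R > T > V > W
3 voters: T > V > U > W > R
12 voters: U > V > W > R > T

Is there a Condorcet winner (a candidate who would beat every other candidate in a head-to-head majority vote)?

Yes

Head-to-head results (16 voters total):
V vs U: U wins 13–3.
V vs R: V wins 15–1.
V vs W: V wins 16–0.
V vs T: V wins 12–4.
U vs R: U wins 16–0.
U vs W: U wins 16–0.
U vs T: U wins 13–3.
R vs W: W wins 15–1.
R vs T: R wins 13–3.
W vs T: W wins 12–4.
U beats each rival — V (13–3), R (16–0), W (16–0), T (13–3) — so U is the Condorcet winner.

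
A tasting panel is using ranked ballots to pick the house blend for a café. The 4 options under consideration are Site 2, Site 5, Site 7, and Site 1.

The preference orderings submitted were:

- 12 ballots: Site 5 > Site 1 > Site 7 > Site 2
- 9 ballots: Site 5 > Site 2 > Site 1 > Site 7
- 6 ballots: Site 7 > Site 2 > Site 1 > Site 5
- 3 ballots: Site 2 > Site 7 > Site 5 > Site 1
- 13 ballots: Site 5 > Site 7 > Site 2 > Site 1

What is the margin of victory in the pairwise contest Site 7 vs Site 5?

25

Ballots ranking Site 7 above Site 5: 6+3 = 9.
Ballots ranking Site 5 above Site 7: 12+9+13 = 34.
Site 5 wins 34–9, a margin of 25.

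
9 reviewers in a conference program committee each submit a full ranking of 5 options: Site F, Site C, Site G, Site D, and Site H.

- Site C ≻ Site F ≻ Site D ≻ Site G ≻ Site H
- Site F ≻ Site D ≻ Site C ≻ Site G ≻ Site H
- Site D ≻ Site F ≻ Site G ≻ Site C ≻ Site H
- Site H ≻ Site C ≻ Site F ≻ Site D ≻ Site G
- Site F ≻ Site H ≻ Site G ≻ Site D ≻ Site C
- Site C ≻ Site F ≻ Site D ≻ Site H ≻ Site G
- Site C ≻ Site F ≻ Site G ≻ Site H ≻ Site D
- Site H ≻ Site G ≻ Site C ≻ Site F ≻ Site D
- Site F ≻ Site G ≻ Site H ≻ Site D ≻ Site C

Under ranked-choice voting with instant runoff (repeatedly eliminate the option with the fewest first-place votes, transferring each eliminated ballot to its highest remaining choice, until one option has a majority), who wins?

Site C

Round 1: Site F 3, Site C 3, Site H 2, Site D 1, Site G 0. Site G has the fewest and is eliminated.
Round 2: Site F 3, Site C 3, Site H 2, Site D 1. Site D has the fewest and is eliminated.
Round 3: Site F 4, Site C 3, Site H 2. Site H has the fewest and is eliminated.
Round 4: Site C 5, Site F 4. Site C has a majority.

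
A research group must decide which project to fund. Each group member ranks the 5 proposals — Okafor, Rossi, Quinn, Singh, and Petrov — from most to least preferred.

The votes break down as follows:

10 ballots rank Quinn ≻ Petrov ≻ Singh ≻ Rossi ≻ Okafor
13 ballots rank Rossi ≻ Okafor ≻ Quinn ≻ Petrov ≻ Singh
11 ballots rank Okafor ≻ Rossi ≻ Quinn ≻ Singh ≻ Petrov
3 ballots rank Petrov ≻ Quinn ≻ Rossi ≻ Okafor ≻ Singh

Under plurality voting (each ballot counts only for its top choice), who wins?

Rossi

First-place vote totals:
  Okafor: 11
  Rossi: 13
  Quinn: 10
  Singh: 0
  Petrov: 3
Rossi has the most first-place votes.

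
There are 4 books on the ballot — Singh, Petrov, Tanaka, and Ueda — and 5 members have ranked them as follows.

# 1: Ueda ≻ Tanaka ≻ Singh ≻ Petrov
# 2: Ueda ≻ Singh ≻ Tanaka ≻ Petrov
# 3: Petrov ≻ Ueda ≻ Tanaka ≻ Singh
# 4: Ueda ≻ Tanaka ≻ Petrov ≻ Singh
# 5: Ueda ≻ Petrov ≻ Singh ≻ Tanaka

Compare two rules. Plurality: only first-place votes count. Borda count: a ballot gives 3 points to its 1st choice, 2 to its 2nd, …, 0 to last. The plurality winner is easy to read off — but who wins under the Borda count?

Ueda

Plurality first-place counts: Singh 0, Petrov 1, Tanaka 0, Ueda 4 → Ueda.
Borda totals: Singh 4, Petrov 6, Tanaka 6, Ueda 14 → Ueda.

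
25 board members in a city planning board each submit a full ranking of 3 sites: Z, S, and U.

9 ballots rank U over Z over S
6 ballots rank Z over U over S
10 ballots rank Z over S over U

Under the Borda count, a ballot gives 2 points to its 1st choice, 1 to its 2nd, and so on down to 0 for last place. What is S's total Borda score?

10

Borda scores:
  Z: 9·1 + 6·2 + 10·2 = 41
  S: 9·0 + 6·0 + 10·1 = 10
  U: 9·2 + 6·1 + 10·0 = 24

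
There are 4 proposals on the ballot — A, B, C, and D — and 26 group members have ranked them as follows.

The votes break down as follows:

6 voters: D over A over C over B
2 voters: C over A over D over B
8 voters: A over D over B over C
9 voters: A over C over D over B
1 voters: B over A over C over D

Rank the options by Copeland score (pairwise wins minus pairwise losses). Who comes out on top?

A

Pairwise results:
  A vs B: A wins 25–1.
  A vs C: A wins 24–2.
  A vs D: A wins 20–6.
  B vs C: C wins 17–9.
  B vs D: D wins 25–1.
  C vs D: D wins 14–12.
Copeland scores (wins − losses):
  A: 3 − 0 = 3
  B: 0 − 3 = -3
  C: 1 − 2 = -1
  D: 2 − 1 = 1
A has the best Copeland score.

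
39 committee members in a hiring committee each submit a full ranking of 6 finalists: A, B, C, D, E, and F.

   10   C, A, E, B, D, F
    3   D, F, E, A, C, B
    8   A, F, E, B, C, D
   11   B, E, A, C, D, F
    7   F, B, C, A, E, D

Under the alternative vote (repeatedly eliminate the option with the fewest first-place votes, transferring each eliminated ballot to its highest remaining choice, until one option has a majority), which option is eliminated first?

E

Round 1: B 11, C 10, A 8, F 7, D 3, E 0. E has the fewest and is eliminated.
Round 2: B 11, C 10, A 8, F 7, D 3. D has the fewest and is eliminated.
Round 3: B 11, C 10, F 10, A 8. A has the fewest and is eliminated.
Round 4: F 18, B 11, C 10. C has the fewest and is eliminated.
Round 5: B 21, F 18. B has a majority.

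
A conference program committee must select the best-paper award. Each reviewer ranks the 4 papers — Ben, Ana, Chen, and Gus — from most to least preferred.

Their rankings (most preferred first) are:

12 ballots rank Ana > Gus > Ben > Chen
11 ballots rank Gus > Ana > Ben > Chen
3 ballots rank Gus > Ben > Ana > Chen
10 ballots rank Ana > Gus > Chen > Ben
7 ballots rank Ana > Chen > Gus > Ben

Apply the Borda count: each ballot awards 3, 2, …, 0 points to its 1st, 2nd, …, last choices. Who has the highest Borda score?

Ana

Borda scores:
  Ben: 12·1 + 11·1 + 3·2 + 10·0 + 7·0 = 29
  Ana: 12·3 + 11·2 + 3·1 + 10·3 + 7·3 = 112
  Chen: 12·0 + 11·0 + 3·0 + 10·1 + 7·2 = 24
  Gus: 12·2 + 11·3 + 3·3 + 10·2 + 7·1 = 93
Ana has the highest total.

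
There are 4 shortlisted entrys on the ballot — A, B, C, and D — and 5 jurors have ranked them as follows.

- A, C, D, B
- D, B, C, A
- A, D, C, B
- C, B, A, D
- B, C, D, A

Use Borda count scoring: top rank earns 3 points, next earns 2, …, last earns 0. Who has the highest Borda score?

C

Borda scores:
  A: 3 + 0 + 3 + 1 + 0 = 7
  B: 0 + 2 + 0 + 2 + 3 = 7
  C: 2 + 1 + 1 + 3 + 2 = 9
  D: 1 + 3 + 2 + 0 + 1 = 7
C has the highest total.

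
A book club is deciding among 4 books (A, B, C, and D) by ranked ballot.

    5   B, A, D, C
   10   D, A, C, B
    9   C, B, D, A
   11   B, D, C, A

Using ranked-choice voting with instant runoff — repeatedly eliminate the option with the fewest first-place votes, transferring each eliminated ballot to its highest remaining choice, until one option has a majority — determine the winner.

Round 1: B 16, D 10, C 9, A 0. A has the fewest and is eliminated.
Round 2: B 16, D 10, C 9. C has the fewest and is eliminated.
Round 3: B 25, D 10. B has a majority.

B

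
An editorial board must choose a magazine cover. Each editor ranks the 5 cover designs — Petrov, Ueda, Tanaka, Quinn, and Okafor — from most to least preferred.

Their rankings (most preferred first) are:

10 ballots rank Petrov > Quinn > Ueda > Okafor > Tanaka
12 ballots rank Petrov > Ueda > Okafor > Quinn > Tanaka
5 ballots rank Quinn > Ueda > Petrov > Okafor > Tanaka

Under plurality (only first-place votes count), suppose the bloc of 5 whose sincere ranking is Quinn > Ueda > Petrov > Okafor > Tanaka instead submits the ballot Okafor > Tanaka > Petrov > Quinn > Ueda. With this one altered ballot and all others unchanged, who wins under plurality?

First-place totals with the altered ballot: Petrov 22, Ueda 0, Tanaka 0, Quinn 0, Okafor 5.
The winner is unchanged: still Petrov.

Petrov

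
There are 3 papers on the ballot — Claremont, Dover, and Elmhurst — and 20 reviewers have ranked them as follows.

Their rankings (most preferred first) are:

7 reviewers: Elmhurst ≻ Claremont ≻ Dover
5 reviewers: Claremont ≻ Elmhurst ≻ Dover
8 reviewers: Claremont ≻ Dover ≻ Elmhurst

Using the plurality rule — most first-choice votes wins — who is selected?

Claremont

First-place vote totals:
  Claremont: 13
  Dover: 0
  Elmhurst: 7
Claremont has the most first-place votes.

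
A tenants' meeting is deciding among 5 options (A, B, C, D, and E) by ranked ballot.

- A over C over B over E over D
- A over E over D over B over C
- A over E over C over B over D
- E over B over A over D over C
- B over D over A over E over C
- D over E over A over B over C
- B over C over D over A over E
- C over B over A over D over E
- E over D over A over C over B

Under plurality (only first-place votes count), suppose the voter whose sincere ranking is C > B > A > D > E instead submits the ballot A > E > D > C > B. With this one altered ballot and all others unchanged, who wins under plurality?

First-place totals with the altered ballot: A 4, B 2, C 0, D 1, E 2.
The winner is unchanged: still A.

A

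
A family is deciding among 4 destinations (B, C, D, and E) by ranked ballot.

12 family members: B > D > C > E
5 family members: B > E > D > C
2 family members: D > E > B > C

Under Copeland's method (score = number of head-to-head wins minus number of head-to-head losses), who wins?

B

Pairwise results:
  B vs C: B wins 19–0.
  B vs D: B wins 17–2.
  B vs E: B wins 17–2.
  C vs D: D wins 19–0.
  C vs E: C wins 12–7.
  D vs E: D wins 14–5.
Copeland scores (wins − losses):
  B: 3 − 0 = 3
  C: 1 − 2 = -1
  D: 2 − 1 = 1
  E: 0 − 3 = -3
B has the best Copeland score.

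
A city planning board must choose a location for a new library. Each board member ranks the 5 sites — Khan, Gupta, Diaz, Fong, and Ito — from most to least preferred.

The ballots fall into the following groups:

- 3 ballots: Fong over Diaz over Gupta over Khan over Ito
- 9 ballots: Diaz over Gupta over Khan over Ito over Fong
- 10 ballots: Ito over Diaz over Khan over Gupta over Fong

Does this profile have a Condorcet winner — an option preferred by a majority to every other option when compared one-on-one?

Yes

Head-to-head results (22 voters total):
Khan vs Gupta: Gupta wins 12–10.
Khan vs Diaz: Diaz wins 22–0.
Khan vs Fong: Khan wins 19–3.
Khan vs Ito: Khan wins 12–10.
Gupta vs Diaz: Diaz wins 22–0.
Gupta vs Fong: Gupta wins 19–3.
Gupta vs Ito: Gupta wins 12–10.
Diaz vs Fong: Diaz wins 19–3.
Diaz vs Ito: Diaz wins 12–10.
Fong vs Ito: Ito wins 19–3.
Diaz beats each rival — Khan (22–0), Gupta (22–0), Fong (19–3), Ito (12–10) — so Diaz is the Condorcet winner.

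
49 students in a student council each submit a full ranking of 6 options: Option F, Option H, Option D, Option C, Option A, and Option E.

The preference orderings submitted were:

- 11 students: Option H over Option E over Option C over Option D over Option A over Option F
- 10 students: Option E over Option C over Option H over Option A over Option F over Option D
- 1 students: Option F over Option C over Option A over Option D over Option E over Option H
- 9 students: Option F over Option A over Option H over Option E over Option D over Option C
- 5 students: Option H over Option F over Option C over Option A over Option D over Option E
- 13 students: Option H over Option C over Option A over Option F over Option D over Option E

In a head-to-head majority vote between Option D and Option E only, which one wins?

Ballots ranking Option D above Option E: 1+5+13 = 19.
Ballots ranking Option E above Option D: 11+10+9 = 30.
Option E wins the head-to-head, 30–19.

Option E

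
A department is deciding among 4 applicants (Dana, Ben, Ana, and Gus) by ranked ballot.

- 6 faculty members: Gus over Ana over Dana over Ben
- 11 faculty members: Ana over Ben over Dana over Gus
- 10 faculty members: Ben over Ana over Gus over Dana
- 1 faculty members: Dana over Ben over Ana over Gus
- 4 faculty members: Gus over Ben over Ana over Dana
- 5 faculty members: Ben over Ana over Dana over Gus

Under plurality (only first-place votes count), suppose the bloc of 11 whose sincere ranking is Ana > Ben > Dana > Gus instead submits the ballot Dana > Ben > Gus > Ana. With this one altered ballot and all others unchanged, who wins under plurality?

Ben

First-place totals with the altered ballot: Dana 12, Ben 15, Ana 0, Gus 10.
The winner is unchanged: still Ben.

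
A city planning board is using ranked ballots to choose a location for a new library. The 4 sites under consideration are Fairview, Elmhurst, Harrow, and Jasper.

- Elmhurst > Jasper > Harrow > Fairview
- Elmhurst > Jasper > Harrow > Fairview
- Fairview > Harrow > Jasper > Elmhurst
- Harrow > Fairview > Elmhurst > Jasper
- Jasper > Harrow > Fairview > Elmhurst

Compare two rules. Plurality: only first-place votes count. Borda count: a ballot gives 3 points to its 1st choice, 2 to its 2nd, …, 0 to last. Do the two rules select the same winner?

Plurality first-place counts: Fairview 1, Elmhurst 2, Harrow 1, Jasper 1 → Elmhurst.
Borda totals: Fairview 6, Elmhurst 7, Harrow 9, Jasper 8 → Harrow.
The two rules disagree: plurality picks Elmhurst, Borda picks Harrow.

No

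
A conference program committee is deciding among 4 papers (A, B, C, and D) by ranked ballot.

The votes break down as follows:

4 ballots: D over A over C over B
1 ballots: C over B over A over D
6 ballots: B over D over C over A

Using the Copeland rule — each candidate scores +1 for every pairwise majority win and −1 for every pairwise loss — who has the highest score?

B

Pairwise results:
  A vs B: B wins 7–4.
  A vs C: C wins 7–4.
  A vs D: D wins 10–1.
  B vs C: B wins 6–5.
  B vs D: B wins 7–4.
  C vs D: D wins 10–1.
Copeland scores (wins − losses):
  A: 0 − 3 = -3
  B: 3 − 0 = 3
  C: 1 − 2 = -1
  D: 2 − 1 = 1
B has the best Copeland score.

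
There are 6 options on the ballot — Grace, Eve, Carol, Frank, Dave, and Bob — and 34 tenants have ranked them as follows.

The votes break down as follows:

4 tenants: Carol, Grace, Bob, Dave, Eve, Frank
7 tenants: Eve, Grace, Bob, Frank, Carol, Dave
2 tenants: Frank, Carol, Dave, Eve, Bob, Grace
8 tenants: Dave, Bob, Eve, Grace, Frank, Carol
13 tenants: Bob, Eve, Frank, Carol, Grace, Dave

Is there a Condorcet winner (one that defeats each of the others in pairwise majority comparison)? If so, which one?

Head-to-head results (34 voters total):
Grace vs Eve: Eve wins 30–4.
Grace vs Carol: Carol wins 19–15.
Grace vs Frank: Grace wins 19–15.
Grace vs Dave: Grace wins 24–10.
Grace vs Bob: Bob wins 23–11.
Eve vs Carol: Eve wins 28–6.
Eve vs Frank: Eve wins 32–2.
Eve vs Dave: Eve wins 20–14.
Eve vs Bob: Bob wins 25–9.
Carol vs Frank: Frank wins 30–4.
Carol vs Dave: Carol wins 26–8.
Carol vs Bob: Bob wins 28–6.
Frank vs Dave: Frank wins 22–12.
Frank vs Bob: Bob wins 32–2.
Dave vs Bob: Bob wins 24–10.
Bob beats each rival — Grace (23–11), Eve (25–9), Carol (28–6), Frank (32–2), Dave (24–10) — so Bob is the Condorcet winner.

Bob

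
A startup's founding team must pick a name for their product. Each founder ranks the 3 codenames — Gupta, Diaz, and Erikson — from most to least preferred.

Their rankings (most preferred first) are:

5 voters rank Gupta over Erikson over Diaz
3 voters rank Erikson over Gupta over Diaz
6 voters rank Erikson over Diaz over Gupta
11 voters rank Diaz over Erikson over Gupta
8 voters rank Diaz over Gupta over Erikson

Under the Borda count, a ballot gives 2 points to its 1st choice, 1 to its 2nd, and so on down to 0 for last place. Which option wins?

Diaz

Borda scores:
  Gupta: 5·2 + 3·1 + 6·0 + 11·0 + 8·1 = 21
  Diaz: 5·0 + 3·0 + 6·1 + 11·2 + 8·2 = 44
  Erikson: 5·1 + 3·2 + 6·2 + 11·1 + 8·0 = 34
Diaz has the highest total.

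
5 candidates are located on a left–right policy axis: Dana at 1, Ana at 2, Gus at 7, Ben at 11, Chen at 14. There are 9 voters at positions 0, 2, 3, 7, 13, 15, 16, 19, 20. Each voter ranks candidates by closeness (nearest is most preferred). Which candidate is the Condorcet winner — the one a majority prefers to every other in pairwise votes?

Chen

With single-peaked preferences on a line, the Condorcet winner is the candidate closest to the median voter.
The median voter (position 13) is closest to Chen at 14.
Check: Chen vs Gus — voters closer to Chen: 5 of 9.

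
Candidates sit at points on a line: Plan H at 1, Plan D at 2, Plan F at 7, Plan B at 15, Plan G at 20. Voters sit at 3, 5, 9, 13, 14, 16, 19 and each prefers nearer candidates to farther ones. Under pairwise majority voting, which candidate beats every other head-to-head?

Plan B

With single-peaked preferences on a line, the Condorcet winner is the candidate closest to the median voter.
The median voter (position 13) is closest to Plan B at 15.
Check: Plan B vs Plan D — voters closer to Plan B: 5 of 7.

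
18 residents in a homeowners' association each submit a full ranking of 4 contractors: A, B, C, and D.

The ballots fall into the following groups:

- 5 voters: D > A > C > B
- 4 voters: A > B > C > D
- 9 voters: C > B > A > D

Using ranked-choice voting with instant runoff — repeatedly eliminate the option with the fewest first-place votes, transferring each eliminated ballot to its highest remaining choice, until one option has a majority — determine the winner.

Round 1: C 9, D 5, A 4, B 0. B has the fewest and is eliminated.
Round 2: C 9, D 5, A 4. A has the fewest and is eliminated.
Round 3: C 13, D 5. C has a majority.

C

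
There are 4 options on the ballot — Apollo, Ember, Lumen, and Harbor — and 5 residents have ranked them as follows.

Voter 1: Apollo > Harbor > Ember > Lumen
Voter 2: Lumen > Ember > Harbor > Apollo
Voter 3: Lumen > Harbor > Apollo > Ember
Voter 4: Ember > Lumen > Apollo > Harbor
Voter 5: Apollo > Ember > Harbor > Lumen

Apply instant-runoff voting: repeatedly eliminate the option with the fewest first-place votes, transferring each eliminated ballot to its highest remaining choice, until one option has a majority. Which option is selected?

Round 1: Apollo 2, Lumen 2, Ember 1, Harbor 0. Harbor has the fewest and is eliminated.
Round 2: Apollo 2, Lumen 2, Ember 1. Ember has the fewest and is eliminated.
Round 3: Lumen 3, Apollo 2. Lumen has a majority.

Lumen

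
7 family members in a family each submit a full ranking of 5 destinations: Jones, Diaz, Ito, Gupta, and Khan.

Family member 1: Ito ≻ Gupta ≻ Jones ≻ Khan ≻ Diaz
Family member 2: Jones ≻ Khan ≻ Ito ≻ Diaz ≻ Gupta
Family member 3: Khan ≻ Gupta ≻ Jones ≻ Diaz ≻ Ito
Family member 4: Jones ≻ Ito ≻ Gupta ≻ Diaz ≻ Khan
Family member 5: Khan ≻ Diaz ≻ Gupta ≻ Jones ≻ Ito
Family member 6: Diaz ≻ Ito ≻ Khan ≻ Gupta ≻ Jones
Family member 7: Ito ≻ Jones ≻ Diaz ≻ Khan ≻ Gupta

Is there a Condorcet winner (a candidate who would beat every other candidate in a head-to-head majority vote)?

Head-to-head results (7 voters total):
Jones vs Diaz: Jones wins 5–2.
Jones vs Ito: Jones wins 4–3.
Jones vs Gupta: Gupta wins 4–3.
Jones vs Khan: Jones wins 4–3.
Diaz vs Ito: Ito wins 4–3.
Diaz vs Gupta: Diaz wins 4–3.
Diaz vs Khan: Khan wins 4–3.
Ito vs Gupta: Ito wins 5–2.
Ito vs Khan: Ito wins 4–3.
Gupta vs Khan: Khan wins 5–2.
No candidate beats all others: Jones beats Diaz beats Gupta beats Jones, a majority cycle.

No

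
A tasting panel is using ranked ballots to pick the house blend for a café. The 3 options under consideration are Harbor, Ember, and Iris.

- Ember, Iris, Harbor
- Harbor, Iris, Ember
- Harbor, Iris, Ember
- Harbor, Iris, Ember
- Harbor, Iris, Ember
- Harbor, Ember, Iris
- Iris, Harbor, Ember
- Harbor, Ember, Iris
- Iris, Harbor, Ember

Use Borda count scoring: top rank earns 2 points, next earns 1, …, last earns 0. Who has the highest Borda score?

Borda scores:
  Harbor: 0 + 2 + 2 + 2 + 2 + 2 + 1 + 2 + 1 = 14
  Ember: 2 + 0 + 0 + 0 + 0 + 1 + 0 + 1 + 0 = 4
  Iris: 1 + 1 + 1 + 1 + 1 + 0 + 2 + 0 + 2 = 9
Harbor has the highest total.

Harbor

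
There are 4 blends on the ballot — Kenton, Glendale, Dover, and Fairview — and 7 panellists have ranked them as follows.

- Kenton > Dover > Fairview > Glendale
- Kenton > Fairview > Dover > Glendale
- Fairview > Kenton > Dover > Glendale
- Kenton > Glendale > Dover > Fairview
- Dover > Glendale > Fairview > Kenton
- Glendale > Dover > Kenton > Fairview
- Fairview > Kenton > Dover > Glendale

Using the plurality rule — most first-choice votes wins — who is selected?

First-place vote totals:
  Kenton: 3
  Glendale: 1
  Dover: 1
  Fairview: 2
Kenton has the most first-place votes.

Kenton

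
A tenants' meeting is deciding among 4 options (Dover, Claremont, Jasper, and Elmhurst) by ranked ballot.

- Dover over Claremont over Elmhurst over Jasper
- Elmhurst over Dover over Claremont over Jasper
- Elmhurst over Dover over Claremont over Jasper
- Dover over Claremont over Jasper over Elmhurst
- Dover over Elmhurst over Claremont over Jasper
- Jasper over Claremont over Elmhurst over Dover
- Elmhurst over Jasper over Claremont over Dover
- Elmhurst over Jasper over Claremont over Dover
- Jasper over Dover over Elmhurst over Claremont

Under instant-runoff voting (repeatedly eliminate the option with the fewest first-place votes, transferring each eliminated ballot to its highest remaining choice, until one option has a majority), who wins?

Elmhurst

Round 1: Elmhurst 4, Dover 3, Jasper 2, Claremont 0. Claremont has the fewest and is eliminated.
Round 2: Elmhurst 4, Dover 3, Jasper 2. Jasper has the fewest and is eliminated.
Round 3: Elmhurst 5, Dover 4. Elmhurst has a majority.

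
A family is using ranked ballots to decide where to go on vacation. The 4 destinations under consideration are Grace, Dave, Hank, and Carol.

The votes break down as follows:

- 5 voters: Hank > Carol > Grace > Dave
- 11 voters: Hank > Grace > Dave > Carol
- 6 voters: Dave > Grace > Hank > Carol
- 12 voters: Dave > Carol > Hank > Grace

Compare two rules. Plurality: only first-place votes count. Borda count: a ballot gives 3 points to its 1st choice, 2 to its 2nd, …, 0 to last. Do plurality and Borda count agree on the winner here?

No

Plurality first-place counts: Grace 0, Dave 18, Hank 16, Carol 0 → Dave.
Borda totals: Grace 39, Dave 65, Hank 66, Carol 34 → Hank.
The two rules disagree: plurality picks Dave, Borda picks Hank.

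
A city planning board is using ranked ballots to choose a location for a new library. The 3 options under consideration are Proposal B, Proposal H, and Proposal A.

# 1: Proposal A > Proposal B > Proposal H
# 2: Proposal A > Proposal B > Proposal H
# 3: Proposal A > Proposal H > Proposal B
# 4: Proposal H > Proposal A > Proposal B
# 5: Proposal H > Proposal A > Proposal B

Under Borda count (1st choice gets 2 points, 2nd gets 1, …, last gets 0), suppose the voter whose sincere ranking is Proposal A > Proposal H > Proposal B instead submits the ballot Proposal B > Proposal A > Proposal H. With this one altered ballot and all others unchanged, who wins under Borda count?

Borda totals with the altered ballot: Proposal B 4, Proposal H 4, Proposal A 7.
The winner is unchanged: still Proposal A.

Proposal A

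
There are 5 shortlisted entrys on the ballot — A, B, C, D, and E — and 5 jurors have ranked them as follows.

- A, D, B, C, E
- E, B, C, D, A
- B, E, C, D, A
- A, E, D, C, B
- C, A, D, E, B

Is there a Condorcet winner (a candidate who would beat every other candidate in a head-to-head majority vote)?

No

Head-to-head results (5 voters total):
A vs B: A wins 3–2.
A vs C: C wins 3–2.
A vs D: A wins 3–2.
A vs E: A wins 3–2.
B vs C: B wins 3–2.
B vs D: D wins 3–2.
B vs E: E wins 3–2.
C vs D: C wins 3–2.
C vs E: E wins 3–2.
D vs E: E wins 3–2.
No candidate beats all others: A beats B beats C beats A, a majority cycle.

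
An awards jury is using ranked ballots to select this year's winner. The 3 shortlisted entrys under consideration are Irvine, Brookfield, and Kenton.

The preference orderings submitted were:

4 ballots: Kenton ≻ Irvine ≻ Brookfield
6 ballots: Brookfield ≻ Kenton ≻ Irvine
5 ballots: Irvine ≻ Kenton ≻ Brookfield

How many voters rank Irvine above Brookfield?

9

Ballots ranking Irvine above Brookfield: 4+5 = 9.
Ballots ranking Brookfield above Irvine: 6.
So 9 of 15 voters prefer Irvine to Brookfield.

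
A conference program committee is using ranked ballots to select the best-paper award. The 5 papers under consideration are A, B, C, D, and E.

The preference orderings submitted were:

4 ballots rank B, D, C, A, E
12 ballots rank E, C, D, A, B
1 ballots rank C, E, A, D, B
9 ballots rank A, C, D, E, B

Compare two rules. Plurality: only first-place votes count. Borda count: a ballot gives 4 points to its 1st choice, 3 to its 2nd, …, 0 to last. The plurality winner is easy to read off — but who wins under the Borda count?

Plurality first-place counts: A 9, B 4, C 1, D 0, E 12 → E.
Borda totals: A 54, B 16, C 75, D 55, E 60 → C.

C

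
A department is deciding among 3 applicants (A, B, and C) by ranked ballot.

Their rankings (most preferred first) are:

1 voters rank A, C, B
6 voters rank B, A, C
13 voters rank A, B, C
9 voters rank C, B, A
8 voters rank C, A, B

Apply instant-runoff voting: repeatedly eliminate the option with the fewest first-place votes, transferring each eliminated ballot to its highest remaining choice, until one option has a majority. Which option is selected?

Round 1: C 17, A 14, B 6. B has the fewest and is eliminated.
Round 2: A 20, C 17. A has a majority.

A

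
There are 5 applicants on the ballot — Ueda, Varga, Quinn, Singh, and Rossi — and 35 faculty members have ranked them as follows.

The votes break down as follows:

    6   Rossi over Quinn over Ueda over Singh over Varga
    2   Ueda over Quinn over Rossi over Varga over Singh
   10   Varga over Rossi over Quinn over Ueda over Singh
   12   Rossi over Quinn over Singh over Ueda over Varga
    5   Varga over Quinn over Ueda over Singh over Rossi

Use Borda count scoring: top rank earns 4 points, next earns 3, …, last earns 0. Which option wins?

Borda scores:
  Ueda: 6·2 + 2·4 + 10·1 + 12·1 + 5·2 = 52
  Varga: 6·0 + 2·1 + 10·4 + 12·0 + 5·4 = 62
  Quinn: 6·3 + 2·3 + 10·2 + 12·3 + 5·3 = 95
  Singh: 6·1 + 2·0 + 10·0 + 12·2 + 5·1 = 35
  Rossi: 6·4 + 2·2 + 10·3 + 12·4 + 5·0 = 106
Rossi has the highest total.

Rossi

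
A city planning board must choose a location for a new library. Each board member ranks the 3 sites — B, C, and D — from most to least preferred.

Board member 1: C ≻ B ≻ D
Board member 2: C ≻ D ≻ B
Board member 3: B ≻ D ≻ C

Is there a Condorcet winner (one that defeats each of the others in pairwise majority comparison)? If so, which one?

Head-to-head results (3 voters total):
B vs C: C wins 2–1.
B vs D: B wins 2–1.
C vs D: C wins 2–1.
C beats each rival — B (2–1), D (2–1) — so C is the Condorcet winner.

C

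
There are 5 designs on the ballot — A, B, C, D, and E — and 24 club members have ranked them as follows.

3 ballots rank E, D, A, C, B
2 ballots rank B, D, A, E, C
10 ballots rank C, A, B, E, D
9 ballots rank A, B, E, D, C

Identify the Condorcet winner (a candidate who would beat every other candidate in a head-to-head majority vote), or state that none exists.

Head-to-head results (24 voters total):
A vs B: A wins 22–2.
A vs C: A wins 14–10.
A vs D: A wins 19–5.
A vs E: A wins 21–3.
B vs C: C wins 13–11.
B vs D: B wins 21–3.
B vs E: B wins 21–3.
C vs D: D wins 14–10.
C vs E: E wins 14–10.
D vs E: E wins 22–2.
A beats each rival — B (22–2), C (14–10), D (19–5), E (21–3) — so A is the Condorcet winner.

A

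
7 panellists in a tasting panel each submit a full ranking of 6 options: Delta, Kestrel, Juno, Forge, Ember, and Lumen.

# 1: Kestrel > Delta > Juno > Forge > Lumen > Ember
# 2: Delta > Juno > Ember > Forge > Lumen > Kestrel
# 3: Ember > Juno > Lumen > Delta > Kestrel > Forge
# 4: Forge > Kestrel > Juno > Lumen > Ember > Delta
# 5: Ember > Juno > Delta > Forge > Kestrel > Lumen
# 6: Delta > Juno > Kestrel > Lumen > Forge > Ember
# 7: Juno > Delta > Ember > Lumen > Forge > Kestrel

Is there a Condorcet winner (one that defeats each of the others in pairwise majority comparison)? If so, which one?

Head-to-head results (7 voters total):
Delta vs Kestrel: Delta wins 5–2.
Delta vs Juno: Juno wins 4–3.
Delta vs Forge: Delta wins 6–1.
Delta vs Ember: Delta wins 4–3.
Delta vs Lumen: Delta wins 5–2.
Kestrel vs Juno: Juno wins 5–2.
Kestrel vs Forge: Forge wins 4–3.
Kestrel vs Ember: Ember wins 4–3.
Kestrel vs Lumen: Kestrel wins 4–3.
Juno vs Forge: Juno wins 6–1.
Juno vs Ember: Juno wins 5–2.
Juno vs Lumen: Juno wins 7–0.
Forge vs Ember: Ember wins 4–3.
Forge vs Lumen: Forge wins 4–3.
Ember vs Lumen: Ember wins 4–3.
Juno beats each rival — Delta (4–3), Kestrel (5–2), Forge (6–1), Ember (5–2), Lumen (7–0) — so Juno is the Condorcet winner.

Juno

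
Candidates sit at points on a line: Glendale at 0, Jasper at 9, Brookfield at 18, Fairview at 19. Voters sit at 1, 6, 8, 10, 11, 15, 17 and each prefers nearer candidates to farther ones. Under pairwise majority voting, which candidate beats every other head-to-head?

Jasper

With single-peaked preferences on a line, the Condorcet winner is the candidate closest to the median voter.
The median voter (position 10) is closest to Jasper at 9.
Check: Jasper vs Fairview — voters closer to Jasper: 5 of 7.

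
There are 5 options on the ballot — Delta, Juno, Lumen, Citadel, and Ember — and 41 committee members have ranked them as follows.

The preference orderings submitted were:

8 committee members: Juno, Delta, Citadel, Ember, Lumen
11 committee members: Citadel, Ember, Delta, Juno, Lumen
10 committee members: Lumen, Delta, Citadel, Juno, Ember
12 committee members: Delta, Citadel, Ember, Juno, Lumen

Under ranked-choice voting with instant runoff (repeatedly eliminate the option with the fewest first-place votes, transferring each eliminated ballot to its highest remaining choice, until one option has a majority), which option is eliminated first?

Round 1: Delta 12, Citadel 11, Lumen 10, Juno 8, Ember 0. Ember has the fewest and is eliminated.
Round 2: Delta 12, Citadel 11, Lumen 10, Juno 8. Juno has the fewest and is eliminated.
Round 3: Delta 20, Citadel 11, Lumen 10. Lumen has the fewest and is eliminated.
Round 4: Delta 30, Citadel 11. Delta has a majority.

Ember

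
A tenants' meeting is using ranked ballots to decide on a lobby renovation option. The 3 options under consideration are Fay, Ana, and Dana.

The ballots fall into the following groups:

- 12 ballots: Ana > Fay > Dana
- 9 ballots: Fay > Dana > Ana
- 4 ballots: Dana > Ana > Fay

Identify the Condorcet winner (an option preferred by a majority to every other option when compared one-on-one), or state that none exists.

Head-to-head results (25 voters total):
Fay vs Ana: Ana wins 16–9.
Fay vs Dana: Fay wins 21–4.
Ana vs Dana: Dana wins 13–12.
No candidate beats all others: Fay beats Dana beats Ana beats Fay, a majority cycle.

No Condorcet winner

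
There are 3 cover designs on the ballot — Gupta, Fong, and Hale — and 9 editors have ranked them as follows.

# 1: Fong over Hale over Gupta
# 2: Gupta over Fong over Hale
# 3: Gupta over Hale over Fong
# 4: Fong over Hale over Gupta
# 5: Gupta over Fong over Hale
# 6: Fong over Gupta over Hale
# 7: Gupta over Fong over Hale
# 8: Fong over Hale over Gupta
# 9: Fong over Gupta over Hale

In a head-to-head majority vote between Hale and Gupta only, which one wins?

Ballots ranking Hale above Gupta: 3.
Ballots ranking Gupta above Hale: 6.
Gupta wins the head-to-head, 6–3.

Gupta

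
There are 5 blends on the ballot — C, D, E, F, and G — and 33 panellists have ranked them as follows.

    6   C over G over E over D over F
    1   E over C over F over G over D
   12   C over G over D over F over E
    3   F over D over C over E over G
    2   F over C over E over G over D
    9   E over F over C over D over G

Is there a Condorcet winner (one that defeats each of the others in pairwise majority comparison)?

Yes

Head-to-head results (33 voters total):
C vs D: C wins 30–3.
C vs E: C wins 23–10.
C vs F: C wins 19–14.
C vs G: C wins 33–0.
D vs E: E wins 18–15.
D vs F: D wins 18–15.
D vs G: G wins 21–12.
E vs F: F wins 17–16.
E vs G: G wins 18–15.
F vs G: G wins 18–15.
C beats each rival — D (30–3), E (23–10), F (19–14), G (33–0) — so C is the Condorcet winner.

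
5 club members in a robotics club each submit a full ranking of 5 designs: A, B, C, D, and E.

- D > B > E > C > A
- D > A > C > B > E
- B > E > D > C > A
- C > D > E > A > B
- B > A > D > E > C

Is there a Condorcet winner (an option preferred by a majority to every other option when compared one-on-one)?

Head-to-head results (5 voters total):
A vs B: B wins 3–2.
A vs C: C wins 3–2.
A vs D: D wins 4–1.
A vs E: E wins 3–2.
B vs C: B wins 3–2.
B vs D: D wins 3–2.
B vs E: B wins 4–1.
C vs D: D wins 4–1.
C vs E: E wins 3–2.
D vs E: D wins 4–1.
D beats each rival — A (4–1), B (3–2), C (4–1), E (4–1) — so D is the Condorcet winner.

Yes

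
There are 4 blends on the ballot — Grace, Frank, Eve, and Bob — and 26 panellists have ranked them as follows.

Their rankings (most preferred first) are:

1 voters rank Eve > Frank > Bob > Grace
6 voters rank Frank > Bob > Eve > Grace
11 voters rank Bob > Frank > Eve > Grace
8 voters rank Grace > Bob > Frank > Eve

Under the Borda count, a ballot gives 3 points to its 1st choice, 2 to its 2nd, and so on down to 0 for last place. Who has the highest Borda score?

Bob

Borda scores:
  Grace: 0 + 6·0 + 11·0 + 8·3 = 24
  Frank: 2 + 6·3 + 11·2 + 8·1 = 50
  Eve: 3 + 6·1 + 11·1 + 8·0 = 20
  Bob: 1 + 6·2 + 11·3 + 8·2 = 62
Bob has the highest total.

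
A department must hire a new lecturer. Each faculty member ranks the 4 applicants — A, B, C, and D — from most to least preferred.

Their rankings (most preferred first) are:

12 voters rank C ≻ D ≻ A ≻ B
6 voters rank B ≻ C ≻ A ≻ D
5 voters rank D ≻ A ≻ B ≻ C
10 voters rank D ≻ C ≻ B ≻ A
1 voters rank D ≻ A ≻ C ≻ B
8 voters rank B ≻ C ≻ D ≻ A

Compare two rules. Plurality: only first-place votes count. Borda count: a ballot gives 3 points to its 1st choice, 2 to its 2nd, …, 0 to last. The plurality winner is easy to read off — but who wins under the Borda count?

Plurality first-place counts: A 0, B 14, C 12, D 16 → D.
Borda totals: A 30, B 57, C 85, D 80 → C.

C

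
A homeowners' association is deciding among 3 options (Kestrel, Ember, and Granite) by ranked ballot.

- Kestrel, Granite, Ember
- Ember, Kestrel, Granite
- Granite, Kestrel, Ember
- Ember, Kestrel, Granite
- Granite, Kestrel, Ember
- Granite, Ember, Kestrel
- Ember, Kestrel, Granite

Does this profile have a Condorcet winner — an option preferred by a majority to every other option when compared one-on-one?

No

Head-to-head results (7 voters total):
Kestrel vs Ember: Ember wins 4–3.
Kestrel vs Granite: Kestrel wins 4–3.
Ember vs Granite: Granite wins 4–3.
No candidate beats all others: Kestrel beats Granite beats Ember beats Kestrel, a majority cycle.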